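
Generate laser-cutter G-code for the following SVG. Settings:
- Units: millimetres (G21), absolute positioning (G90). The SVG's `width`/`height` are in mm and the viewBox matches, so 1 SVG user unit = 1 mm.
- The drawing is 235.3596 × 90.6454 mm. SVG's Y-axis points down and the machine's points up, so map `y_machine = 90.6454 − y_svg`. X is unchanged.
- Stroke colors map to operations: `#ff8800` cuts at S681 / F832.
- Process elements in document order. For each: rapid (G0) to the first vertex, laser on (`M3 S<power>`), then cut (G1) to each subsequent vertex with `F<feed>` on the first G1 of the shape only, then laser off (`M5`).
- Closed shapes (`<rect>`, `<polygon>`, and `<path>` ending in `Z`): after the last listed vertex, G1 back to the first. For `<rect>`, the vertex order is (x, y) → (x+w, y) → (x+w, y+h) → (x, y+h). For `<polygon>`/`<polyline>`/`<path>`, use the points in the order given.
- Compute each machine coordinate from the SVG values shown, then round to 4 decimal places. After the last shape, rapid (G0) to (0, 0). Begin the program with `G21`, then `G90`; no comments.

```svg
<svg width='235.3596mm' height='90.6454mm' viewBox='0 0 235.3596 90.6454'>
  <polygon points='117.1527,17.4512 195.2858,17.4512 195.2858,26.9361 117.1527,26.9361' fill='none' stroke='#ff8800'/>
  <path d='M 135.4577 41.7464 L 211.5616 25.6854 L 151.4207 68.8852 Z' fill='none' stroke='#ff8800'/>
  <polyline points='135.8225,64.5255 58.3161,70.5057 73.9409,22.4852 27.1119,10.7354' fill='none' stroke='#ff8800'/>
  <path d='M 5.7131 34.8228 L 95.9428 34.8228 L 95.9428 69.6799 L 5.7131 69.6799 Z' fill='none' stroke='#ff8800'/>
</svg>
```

G21
G90
G0 X117.1527 Y73.1942
M3 S681
G1 X195.2858 Y73.1942 F832
G1 X195.2858 Y63.7093
G1 X117.1527 Y63.7093
G1 X117.1527 Y73.1942
M5
G0 X135.4577 Y48.8990
M3 S681
G1 X211.5616 Y64.9600 F832
G1 X151.4207 Y21.7602
G1 X135.4577 Y48.8990
M5
G0 X135.8225 Y26.1199
M3 S681
G1 X58.3161 Y20.1397 F832
G1 X73.9409 Y68.1602
G1 X27.1119 Y79.9100
M5
G0 X5.7131 Y55.8226
M3 S681
G1 X95.9428 Y55.8226 F832
G1 X95.9428 Y20.9655
G1 X5.7131 Y20.9655
G1 X5.7131 Y55.8226
M5
G0 X0.0000 Y0.0000

viewBox `0 0 235.3596 90.6454` with mm width/height → 1 unit = 1 mm. Flip: y_m = 90.6454 − y_svg.

**Shape 1** — `<polygon>` rectangle, stroke `#ff8800` → cut (S681, F832). Machine vertices: (117.1527,73.1942) → (195.2858,73.1942) → (195.2858,63.7093) → (117.1527,63.7093) → (117.1527,73.1942). Closed: final G1 returns to the first vertex.

**Shape 2** — `<path>` closed polygon, stroke `#ff8800` → cut (S681, F832). Machine vertices: (135.4577,48.8990) → (211.5616,64.9600) → (151.4207,21.7602) → (135.4577,48.8990). Closed: final G1 returns to the first vertex.

**Shape 3** — `<polyline>` open polyline, stroke `#ff8800` → cut (S681, F832). Machine vertices: (135.8225,26.1199) → (58.3161,20.1397) → (73.9409,68.1602) → (27.1119,79.9100). Open path.

**Shape 4** — `<path>` rectangle, stroke `#ff8800` → cut (S681, F832). Machine vertices: (5.7131,55.8226) → (95.9428,55.8226) → (95.9428,20.9655) → (5.7131,20.9655) → (5.7131,55.8226). Closed: final G1 returns to the first vertex.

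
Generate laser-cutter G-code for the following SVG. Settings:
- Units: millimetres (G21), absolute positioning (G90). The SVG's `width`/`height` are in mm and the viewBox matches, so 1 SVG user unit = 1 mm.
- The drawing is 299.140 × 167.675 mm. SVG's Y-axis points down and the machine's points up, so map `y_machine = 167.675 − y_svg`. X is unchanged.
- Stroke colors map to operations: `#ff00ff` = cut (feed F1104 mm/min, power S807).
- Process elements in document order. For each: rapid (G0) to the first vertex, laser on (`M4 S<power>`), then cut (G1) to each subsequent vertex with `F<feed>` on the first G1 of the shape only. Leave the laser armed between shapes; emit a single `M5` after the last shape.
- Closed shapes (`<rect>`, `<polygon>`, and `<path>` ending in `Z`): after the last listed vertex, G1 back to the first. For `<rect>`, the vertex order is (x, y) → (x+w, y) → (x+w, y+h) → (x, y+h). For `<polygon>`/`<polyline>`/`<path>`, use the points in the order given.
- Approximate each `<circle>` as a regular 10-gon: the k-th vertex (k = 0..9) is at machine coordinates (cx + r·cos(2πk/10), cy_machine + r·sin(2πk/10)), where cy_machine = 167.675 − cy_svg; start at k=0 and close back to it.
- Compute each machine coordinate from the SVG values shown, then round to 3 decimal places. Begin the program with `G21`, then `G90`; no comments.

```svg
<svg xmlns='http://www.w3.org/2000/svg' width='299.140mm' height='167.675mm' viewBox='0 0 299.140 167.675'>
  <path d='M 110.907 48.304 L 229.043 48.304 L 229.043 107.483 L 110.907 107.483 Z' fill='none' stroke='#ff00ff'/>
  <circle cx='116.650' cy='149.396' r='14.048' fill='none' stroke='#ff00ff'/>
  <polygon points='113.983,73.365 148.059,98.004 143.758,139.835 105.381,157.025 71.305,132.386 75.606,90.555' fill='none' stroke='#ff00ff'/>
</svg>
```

1 u = 1 mm; y_m = 167.675 − y.

[1] `<path>` rectangle, #ff00ff→cut S807 F1104: (110.907,119.371) → (229.043,119.371) → (229.043,60.192) → (110.907,60.192) → (110.907,119.371) (closed)

[2] `<circle>` circle, #ff00ff→cut S807 F1104: (130.698,18.279) → (128.015,26.536) → (120.991,31.639) → (112.309,31.639) → (105.285,26.536) → (102.602,18.279) → (105.285,10.022) → (112.309,4.919) → (120.991,4.919) → (128.015,10.022) → (130.698,18.279) (closed)

[3] `<polygon>` regular polygon, #ff00ff→cut S807 F1104: (113.983,94.310) → (148.059,69.671) → (143.758,27.840) → (105.381,10.650) → (71.305,35.289) → (75.606,77.120) → (113.983,94.310) (closed)

G21
G90
G0 X110.907 Y119.371
M4 S807
G1 X229.043 Y119.371 F1104
G1 X229.043 Y60.192
G1 X110.907 Y60.192
G1 X110.907 Y119.371
G0 X130.698 Y18.279
M4 S807
G1 X128.015 Y26.536 F1104
G1 X120.991 Y31.639
G1 X112.309 Y31.639
G1 X105.285 Y26.536
G1 X102.602 Y18.279
G1 X105.285 Y10.022
G1 X112.309 Y4.919
G1 X120.991 Y4.919
G1 X128.015 Y10.022
G1 X130.698 Y18.279
G0 X113.983 Y94.310
M4 S807
G1 X148.059 Y69.671 F1104
G1 X143.758 Y27.840
G1 X105.381 Y10.650
G1 X71.305 Y35.289
G1 X75.606 Y77.120
G1 X113.983 Y94.310
M5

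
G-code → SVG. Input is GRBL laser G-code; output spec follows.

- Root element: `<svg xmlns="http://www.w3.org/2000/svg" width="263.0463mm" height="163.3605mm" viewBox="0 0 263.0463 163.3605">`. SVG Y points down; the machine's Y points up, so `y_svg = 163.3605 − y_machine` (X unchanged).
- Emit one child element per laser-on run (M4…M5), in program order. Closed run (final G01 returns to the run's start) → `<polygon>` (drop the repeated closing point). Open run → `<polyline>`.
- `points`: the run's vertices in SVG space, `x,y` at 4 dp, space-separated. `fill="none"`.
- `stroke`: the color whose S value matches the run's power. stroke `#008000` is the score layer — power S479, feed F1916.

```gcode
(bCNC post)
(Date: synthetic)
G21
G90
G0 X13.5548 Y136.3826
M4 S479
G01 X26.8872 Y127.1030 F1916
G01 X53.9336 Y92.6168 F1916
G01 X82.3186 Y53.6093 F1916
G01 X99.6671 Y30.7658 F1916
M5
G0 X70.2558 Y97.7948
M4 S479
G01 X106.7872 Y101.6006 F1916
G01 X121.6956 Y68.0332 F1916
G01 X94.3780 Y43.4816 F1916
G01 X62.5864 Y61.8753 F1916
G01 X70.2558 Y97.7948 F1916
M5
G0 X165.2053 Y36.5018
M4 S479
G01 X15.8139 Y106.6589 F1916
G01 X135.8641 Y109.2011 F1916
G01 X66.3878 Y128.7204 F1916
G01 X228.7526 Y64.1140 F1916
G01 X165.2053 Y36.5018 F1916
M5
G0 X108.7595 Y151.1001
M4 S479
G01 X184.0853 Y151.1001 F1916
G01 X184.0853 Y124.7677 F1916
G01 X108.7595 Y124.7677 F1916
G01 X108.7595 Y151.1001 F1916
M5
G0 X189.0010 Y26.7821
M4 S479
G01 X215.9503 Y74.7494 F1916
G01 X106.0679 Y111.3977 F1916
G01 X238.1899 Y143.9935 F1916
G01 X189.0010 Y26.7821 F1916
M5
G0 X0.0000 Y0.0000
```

Machine Y-up, SVG Y-down with viewBox height 163.3605, so y_svg = 163.3605 − y_machine; X carries over. Every run uses S479, so all elements get stroke `#008000` (score).

Run 1: The run is open, so emit a `<polyline>` with points (Y-flipped): 13.5548,26.9779 26.8872,36.2575 53.9336,70.7437 82.3186,109.7512 99.6671,132.5947.

Run 2: The run returns to its start, so emit a `<polygon>` with points (Y-flipped): 70.2558,65.5657 106.7872,61.7599 121.6956,95.3273 94.3780,119.8789 62.5864,101.4852.

Run 3: The run returns to its start, so emit a `<polygon>` with points (Y-flipped): 165.2053,126.8587 15.8139,56.7016 135.8641,54.1594 66.3878,34.6401 228.7526,99.2465.

Run 4: The run returns to its start, so emit a `<polygon>` with points (Y-flipped): 108.7595,12.2604 184.0853,12.2604 184.0853,38.5928 108.7595,38.5928.

Run 5: The run returns to its start, so emit a `<polygon>` with points (Y-flipped): 189.0010,136.5784 215.9503,88.6111 106.0679,51.9628 238.1899,19.3670.

<svg xmlns="http://www.w3.org/2000/svg" width="263.0463mm" height="163.3605mm" viewBox="0 0 263.0463 163.3605">
  <polyline points="13.5548,26.9779 26.8872,36.2575 53.9336,70.7437 82.3186,109.7512 99.6671,132.5947" fill="none" stroke="#008000"/>
  <polygon points="70.2558,65.5657 106.7872,61.7599 121.6956,95.3273 94.3780,119.8789 62.5864,101.4852" fill="none" stroke="#008000"/>
  <polygon points="165.2053,126.8587 15.8139,56.7016 135.8641,54.1594 66.3878,34.6401 228.7526,99.2465" fill="none" stroke="#008000"/>
  <polygon points="108.7595,12.2604 184.0853,12.2604 184.0853,38.5928 108.7595,38.5928" fill="none" stroke="#008000"/>
  <polygon points="189.0010,136.5784 215.9503,88.6111 106.0679,51.9628 238.1899,19.3670" fill="none" stroke="#008000"/>
</svg>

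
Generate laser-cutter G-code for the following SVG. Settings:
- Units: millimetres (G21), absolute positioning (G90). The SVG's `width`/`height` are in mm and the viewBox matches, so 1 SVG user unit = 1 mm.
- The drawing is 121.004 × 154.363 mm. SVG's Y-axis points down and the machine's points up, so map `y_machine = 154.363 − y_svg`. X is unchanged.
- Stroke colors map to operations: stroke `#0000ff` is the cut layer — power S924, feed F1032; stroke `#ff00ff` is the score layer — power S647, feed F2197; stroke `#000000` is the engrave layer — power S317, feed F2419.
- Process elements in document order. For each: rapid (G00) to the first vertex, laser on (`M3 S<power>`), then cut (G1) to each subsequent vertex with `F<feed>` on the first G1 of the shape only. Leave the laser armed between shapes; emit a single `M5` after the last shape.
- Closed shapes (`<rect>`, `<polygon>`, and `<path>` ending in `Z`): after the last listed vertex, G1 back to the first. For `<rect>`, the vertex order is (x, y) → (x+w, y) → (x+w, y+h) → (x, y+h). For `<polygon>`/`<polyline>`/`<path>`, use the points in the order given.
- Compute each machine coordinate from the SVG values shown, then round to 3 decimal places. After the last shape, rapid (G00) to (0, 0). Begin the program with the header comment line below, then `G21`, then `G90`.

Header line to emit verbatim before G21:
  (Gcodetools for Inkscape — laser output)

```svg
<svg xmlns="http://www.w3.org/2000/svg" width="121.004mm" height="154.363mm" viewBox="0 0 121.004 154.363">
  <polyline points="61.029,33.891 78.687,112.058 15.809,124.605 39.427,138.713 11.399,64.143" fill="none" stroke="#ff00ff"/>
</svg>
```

Since the viewBox matches the mm dimensions, user units are millimetres directly. The only transform is the Y-flip y_m = 154.363 − y_svg.

Shape 1 is a open polyline drawn with `<polyline>`. Its stroke #ff00ff means score at S647, F2197. After flipping Y the toolpath is (61.029,120.472) → (78.687,42.305) → (15.809,29.758) → (39.427,15.650) → (11.399,90.220).

(Gcodetools for Inkscape — laser output)
G21
G90
G00 X61.029 Y120.472
M3 S647
G1 X78.687 Y42.305 F2197
G1 X15.809 Y29.758
G1 X39.427 Y15.650
G1 X11.399 Y90.220
M5
G00 X0.000 Y0.000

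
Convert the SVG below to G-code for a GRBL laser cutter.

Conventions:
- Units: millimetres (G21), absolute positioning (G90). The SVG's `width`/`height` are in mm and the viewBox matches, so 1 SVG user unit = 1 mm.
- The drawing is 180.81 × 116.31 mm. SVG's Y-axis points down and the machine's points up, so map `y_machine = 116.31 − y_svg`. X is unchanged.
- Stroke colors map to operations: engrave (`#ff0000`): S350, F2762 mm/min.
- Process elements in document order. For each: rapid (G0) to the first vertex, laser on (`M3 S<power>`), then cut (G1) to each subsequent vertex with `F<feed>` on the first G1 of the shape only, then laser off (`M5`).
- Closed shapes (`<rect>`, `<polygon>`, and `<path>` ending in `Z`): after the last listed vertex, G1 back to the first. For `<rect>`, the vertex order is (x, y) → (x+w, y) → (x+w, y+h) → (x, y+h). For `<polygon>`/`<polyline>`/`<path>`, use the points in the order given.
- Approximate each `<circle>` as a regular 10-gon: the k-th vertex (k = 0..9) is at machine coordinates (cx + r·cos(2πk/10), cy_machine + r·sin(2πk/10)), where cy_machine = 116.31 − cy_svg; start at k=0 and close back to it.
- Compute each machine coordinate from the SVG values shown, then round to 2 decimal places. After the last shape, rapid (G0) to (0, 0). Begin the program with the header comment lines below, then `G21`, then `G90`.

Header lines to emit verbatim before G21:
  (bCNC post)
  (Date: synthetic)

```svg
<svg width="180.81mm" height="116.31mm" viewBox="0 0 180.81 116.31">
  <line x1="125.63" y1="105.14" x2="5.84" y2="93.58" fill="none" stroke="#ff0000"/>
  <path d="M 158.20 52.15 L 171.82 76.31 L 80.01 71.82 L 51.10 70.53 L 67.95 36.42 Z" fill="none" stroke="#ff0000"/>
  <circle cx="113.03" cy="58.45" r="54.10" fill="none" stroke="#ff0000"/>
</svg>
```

1 u = 1 mm; y_m = 116.31 − y.

[1] `<line>` line segment, #ff0000→engrave S350 F2762: (125.63,11.17) → (5.84,22.73)

[2] `<path>` closed polygon, #ff0000→engrave S350 F2762: (158.20,64.16) → (171.82,40.00) → (80.01,44.49) → (51.10,45.78) → (67.95,79.89) → (158.20,64.16) (closed)

[3] `<circle>` circle, #ff0000→engrave S350 F2762: (167.13,57.86) → (156.80,89.66) → (129.75,109.31) → (96.31,109.31) → (69.26,89.66) → (58.93,57.86) → (69.26,26.06) → (96.31,6.41) → (129.75,6.41) → (156.80,26.06) → (167.13,57.86) (closed)

(bCNC post)
(Date: synthetic)
G21
G90
G0 X125.63 Y11.17
M3 S350
G1 X5.84 Y22.73 F2762
M5
G0 X158.20 Y64.16
M3 S350
G1 X171.82 Y40.00 F2762
G1 X80.01 Y44.49
G1 X51.10 Y45.78
G1 X67.95 Y79.89
G1 X158.20 Y64.16
M5
G0 X167.13 Y57.86
M3 S350
G1 X156.80 Y89.66 F2762
G1 X129.75 Y109.31
G1 X96.31 Y109.31
G1 X69.26 Y89.66
G1 X58.93 Y57.86
G1 X69.26 Y26.06
G1 X96.31 Y6.41
G1 X129.75 Y6.41
G1 X156.80 Y26.06
G1 X167.13 Y57.86
M5
G0 X0.00 Y0.00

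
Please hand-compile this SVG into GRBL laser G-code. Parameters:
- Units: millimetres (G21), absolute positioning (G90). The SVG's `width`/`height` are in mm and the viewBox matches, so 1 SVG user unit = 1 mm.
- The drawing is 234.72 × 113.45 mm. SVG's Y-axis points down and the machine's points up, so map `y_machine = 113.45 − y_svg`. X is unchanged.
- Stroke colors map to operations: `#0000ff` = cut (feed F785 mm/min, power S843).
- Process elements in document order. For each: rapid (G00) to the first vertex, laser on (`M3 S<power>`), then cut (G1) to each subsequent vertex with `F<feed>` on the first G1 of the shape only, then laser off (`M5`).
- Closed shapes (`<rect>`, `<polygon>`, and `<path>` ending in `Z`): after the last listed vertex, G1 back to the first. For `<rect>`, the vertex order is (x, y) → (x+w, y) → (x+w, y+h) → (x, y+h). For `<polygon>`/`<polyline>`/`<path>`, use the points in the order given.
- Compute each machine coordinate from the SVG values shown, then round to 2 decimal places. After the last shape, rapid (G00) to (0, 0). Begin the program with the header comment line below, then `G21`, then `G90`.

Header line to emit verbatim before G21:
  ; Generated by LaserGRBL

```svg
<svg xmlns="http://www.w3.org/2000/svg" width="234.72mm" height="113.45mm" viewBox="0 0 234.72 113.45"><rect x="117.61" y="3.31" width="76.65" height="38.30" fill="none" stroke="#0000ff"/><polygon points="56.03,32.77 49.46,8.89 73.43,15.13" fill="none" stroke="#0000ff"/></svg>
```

; Generated by LaserGRBL
G21
G90
G00 X117.61 Y110.14
M3 S843
G1 X194.26 Y110.14 F785
G1 X194.26 Y71.84
G1 X117.61 Y71.84
G1 X117.61 Y110.14
M5
G00 X56.03 Y80.68
M3 S843
G1 X49.46 Y104.56 F785
G1 X73.43 Y98.32
G1 X56.03 Y80.68
M5
G00 X0.00 Y0.00

Since the viewBox matches the mm dimensions, user units are millimetres directly. The only transform is the Y-flip y_m = 113.45 − y_svg.

Shape 1 is a rectangle drawn with `<rect>`. Its stroke #0000ff means cut at S843, F785. After flipping Y the toolpath is (117.61,110.14) → (194.26,110.14) → (194.26,71.84) → (117.61,71.84) → (117.61,110.14), returning to the start.

Shape 2 is a regular polygon drawn with `<polygon>`. Its stroke #0000ff means cut at S843, F785. After flipping Y the toolpath is (56.03,80.68) → (49.46,104.56) → (73.43,98.32) → (56.03,80.68), returning to the start.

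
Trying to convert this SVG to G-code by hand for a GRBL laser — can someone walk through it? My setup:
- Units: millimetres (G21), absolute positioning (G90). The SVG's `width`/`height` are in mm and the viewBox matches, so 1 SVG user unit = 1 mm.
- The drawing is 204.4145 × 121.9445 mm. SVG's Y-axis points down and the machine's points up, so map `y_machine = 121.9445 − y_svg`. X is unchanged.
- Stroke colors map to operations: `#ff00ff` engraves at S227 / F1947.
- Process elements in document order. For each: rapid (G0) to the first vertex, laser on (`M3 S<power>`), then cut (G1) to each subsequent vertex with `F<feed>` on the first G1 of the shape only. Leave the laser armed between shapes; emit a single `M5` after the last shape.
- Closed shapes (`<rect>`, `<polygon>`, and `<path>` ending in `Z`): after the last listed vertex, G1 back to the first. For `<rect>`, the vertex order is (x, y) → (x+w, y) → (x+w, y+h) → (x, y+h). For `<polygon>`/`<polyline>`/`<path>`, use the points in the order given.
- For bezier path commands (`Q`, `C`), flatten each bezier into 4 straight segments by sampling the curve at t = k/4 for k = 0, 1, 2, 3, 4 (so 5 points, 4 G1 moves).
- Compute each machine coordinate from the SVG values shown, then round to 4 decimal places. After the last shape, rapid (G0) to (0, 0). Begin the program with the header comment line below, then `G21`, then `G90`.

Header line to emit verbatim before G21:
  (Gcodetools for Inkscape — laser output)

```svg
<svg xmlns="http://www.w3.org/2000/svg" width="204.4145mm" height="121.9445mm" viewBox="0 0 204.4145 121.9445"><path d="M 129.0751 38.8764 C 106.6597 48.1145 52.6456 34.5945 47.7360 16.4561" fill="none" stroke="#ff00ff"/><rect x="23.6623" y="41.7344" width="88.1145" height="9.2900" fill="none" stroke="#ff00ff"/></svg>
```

viewBox `0 0 204.4145 121.9445` with mm width/height → 1 unit = 1 mm. Flip: y_m = 121.9445 − y_svg.

**Shape 1** — `<path>` cubic bezier, stroke `#ff00ff` → engrave (S227, F1947). Control points (SVG): P0=(129.0751,38.8764), P1=(106.6597,48.1145), P2=(52.6456,34.5945), P3=(47.7360,16.4561); sampled at t=k/4. Machine vertices: (129.0751,83.0681) → (107.5998,80.1232) → (81.8409,84.0121) → (59.3643,93.0340) → (47.7360,105.4884). Open path.

**Shape 2** — `<rect>` rectangle, stroke `#ff00ff` → engrave (S227, F1947). Machine vertices: (23.6623,80.2101) → (111.7768,80.2101) → (111.7768,70.9201) → (23.6623,70.9201) → (23.6623,80.2101). Closed: final G1 returns to the first vertex.

(Gcodetools for Inkscape — laser output)
G21
G90
G0 X129.0751 Y83.0681
M3 S227
G1 X107.5998 Y80.1232 F1947
G1 X81.8409 Y84.0121
G1 X59.3643 Y93.0340
G1 X47.7360 Y105.4884
G0 X23.6623 Y80.2101
M3 S227
G1 X111.7768 Y80.2101 F1947
G1 X111.7768 Y70.9201
G1 X23.6623 Y70.9201
G1 X23.6623 Y80.2101
M5
G0 X0.0000 Y0.0000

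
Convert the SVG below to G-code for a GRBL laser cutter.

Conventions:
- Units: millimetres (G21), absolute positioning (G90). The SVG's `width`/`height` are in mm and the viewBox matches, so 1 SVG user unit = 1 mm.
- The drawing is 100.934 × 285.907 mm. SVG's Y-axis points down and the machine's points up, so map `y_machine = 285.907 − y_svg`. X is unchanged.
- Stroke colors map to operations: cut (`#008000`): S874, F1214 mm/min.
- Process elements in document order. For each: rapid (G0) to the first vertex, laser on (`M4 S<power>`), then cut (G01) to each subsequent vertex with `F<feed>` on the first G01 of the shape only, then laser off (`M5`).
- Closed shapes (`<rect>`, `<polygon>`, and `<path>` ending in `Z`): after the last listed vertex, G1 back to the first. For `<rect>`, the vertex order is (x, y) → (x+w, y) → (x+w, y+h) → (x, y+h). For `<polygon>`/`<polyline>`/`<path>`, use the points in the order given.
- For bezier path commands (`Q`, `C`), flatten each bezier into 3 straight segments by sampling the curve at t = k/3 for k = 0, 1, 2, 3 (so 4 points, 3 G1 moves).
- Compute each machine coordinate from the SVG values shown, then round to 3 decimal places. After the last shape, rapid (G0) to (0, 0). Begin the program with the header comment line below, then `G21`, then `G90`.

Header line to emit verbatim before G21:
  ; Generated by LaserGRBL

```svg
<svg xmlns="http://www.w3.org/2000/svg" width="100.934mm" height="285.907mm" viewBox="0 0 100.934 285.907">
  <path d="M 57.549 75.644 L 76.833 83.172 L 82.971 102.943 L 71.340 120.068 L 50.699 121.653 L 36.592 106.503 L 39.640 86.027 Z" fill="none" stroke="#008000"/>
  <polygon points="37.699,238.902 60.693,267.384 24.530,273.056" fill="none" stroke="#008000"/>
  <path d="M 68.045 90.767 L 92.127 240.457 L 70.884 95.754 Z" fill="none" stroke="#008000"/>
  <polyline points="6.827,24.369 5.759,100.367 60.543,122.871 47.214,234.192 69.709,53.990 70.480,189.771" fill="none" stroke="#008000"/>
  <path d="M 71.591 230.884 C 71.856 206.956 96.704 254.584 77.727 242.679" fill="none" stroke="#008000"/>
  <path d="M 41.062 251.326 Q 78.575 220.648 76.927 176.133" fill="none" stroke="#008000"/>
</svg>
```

; Generated by LaserGRBL
G21
G90
G0 X57.549 Y210.263
M4 S874
G01 X76.833 Y202.735 F1214
G01 X82.971 Y182.964
G01 X71.340 Y165.839
G01 X50.699 Y164.254
G01 X36.592 Y179.404
G01 X39.640 Y199.880
G01 X57.549 Y210.263
M5
G0 X37.699 Y47.005
M4 S874
G01 X60.693 Y18.523 F1214
G01 X24.530 Y12.851
G01 X37.699 Y47.005
M5
G0 X68.045 Y195.140
M4 S874
G01 X92.127 Y45.450 F1214
G01 X70.884 Y190.153
G01 X68.045 Y195.140
M5
G0 X6.827 Y261.538
M4 S874
G01 X5.759 Y185.540 F1214
G01 X60.543 Y163.036
G01 X47.214 Y51.715
G01 X69.709 Y231.917
G01 X70.480 Y96.136
M5
G0 X71.591 Y55.023
M4 S874
G01 X77.517 Y59.954 F1214
G01 X84.629 Y46.312
G01 X77.727 Y43.228
M5
G0 X41.062 Y34.581
M4 S874
G01 X61.719 Y56.570 F1214
G01 X73.674 Y81.635
G01 X76.927 Y109.774
M5
G0 X0.000 Y0.000

Since the viewBox matches the mm dimensions, user units are millimetres directly. The only transform is the Y-flip y_m = 285.907 − y_svg.

Shape 1 is a regular polygon drawn with `<path>`. Its stroke #008000 means cut at S874, F1214. After flipping Y the toolpath is (57.549,210.263) → (76.833,202.735) → (82.971,182.964) → (71.340,165.839) → (50.699,164.254) → (36.592,179.404) → (39.640,199.880) → (57.549,210.263), returning to the start.

Shape 2 is a regular polygon drawn with `<polygon>`. Its stroke #008000 means cut at S874, F1214. After flipping Y the toolpath is (37.699,47.005) → (60.693,18.523) → (24.530,12.851) → (37.699,47.005), returning to the start.

Shape 3 is a closed polygon drawn with `<path>`. Its stroke #008000 means cut at S874, F1214. After flipping Y the toolpath is (68.045,195.140) → (92.127,45.450) → (70.884,190.153) → (68.045,195.140), returning to the start.

Shape 4 is a open polyline drawn with `<polyline>`. Its stroke #008000 means cut at S874, F1214. After flipping Y the toolpath is (6.827,261.538) → (5.759,185.540) → (60.543,163.036) → (47.214,51.715) → (69.709,231.917) → (70.480,96.136).

Shape 5 is a cubic bezier drawn with `<path>`. Its stroke #008000 means cut at S874, F1214. After flipping Y the toolpath is (71.591,55.023) → (77.517,59.954) → (84.629,46.312) → (77.727,43.228).

Shape 6 is a quadratic bezier drawn with `<path>`. Its stroke #008000 means cut at S874, F1214. After flipping Y the toolpath is (41.062,34.581) → (61.719,56.570) → (73.674,81.635) → (76.927,109.774).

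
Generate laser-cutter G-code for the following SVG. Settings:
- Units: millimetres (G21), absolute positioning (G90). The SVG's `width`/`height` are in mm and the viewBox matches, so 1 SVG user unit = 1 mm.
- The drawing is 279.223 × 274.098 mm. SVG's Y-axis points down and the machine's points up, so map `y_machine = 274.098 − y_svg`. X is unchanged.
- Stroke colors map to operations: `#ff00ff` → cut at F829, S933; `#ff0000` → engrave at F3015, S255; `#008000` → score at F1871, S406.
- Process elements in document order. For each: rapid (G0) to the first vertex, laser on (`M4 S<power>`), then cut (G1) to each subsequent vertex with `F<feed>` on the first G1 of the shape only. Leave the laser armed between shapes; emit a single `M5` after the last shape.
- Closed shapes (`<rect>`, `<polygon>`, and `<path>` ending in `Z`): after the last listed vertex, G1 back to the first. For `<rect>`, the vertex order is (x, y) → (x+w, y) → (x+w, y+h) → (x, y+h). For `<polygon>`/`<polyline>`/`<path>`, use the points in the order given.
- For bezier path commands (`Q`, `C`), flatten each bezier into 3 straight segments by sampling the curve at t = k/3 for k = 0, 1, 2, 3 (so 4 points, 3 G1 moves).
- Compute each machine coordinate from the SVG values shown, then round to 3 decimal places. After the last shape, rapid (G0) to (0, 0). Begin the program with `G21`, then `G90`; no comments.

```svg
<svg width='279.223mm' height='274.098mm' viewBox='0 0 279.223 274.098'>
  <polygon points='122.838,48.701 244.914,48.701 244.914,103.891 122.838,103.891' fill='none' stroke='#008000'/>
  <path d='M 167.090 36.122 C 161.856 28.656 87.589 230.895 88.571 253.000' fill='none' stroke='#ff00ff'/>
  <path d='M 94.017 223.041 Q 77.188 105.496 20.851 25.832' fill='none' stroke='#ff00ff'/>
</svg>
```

G21
G90
G0 X122.838 Y225.397
M4 S406
G1 X244.914 Y225.397 F1871
G1 X244.914 Y170.207
G1 X122.838 Y170.207
G1 X122.838 Y225.397
G0 X167.090 Y237.976
M4 S933
G1 X144.189 Y189.979 F829
G1 X107.328 Y88.809
G1 X88.571 Y21.098
G0 X94.017 Y51.057
M4 S933
G1 X78.408 Y125.211 F829
G1 X54.019 Y190.948
G1 X20.851 Y248.266
M5
G0 X0.000 Y0.000

viewBox `0 0 279.223 274.098` with mm width/height → 1 unit = 1 mm. Flip: y_m = 274.098 − y_svg.

**Shape 1** — `<polygon>` rectangle, stroke `#008000` → score (S406, F1871). Machine vertices: (122.838,225.397) → (244.914,225.397) → (244.914,170.207) → (122.838,170.207) → (122.838,225.397). Closed: final G1 returns to the first vertex.

**Shape 2** — `<path>` cubic bezier, stroke `#ff00ff` → cut (S933, F829). Control points (SVG): P0=(167.090,36.122), P1=(161.856,28.656), P2=(87.589,230.895), P3=(88.571,253.000); sampled at t=k/3. Machine vertices: (167.090,237.976) → (144.189,189.979) → (107.328,88.809) → (88.571,21.098). Open path.

**Shape 3** — `<path>` quadratic bezier, stroke `#ff00ff` → cut (S933, F829). Control points (SVG): P0=(94.017,223.041), P1=(77.188,105.496), P2=(20.851,25.832); sampled at t=k/3. Machine vertices: (94.017,51.057) → (78.408,125.211) → (54.019,190.948) → (20.851,248.266). Open path.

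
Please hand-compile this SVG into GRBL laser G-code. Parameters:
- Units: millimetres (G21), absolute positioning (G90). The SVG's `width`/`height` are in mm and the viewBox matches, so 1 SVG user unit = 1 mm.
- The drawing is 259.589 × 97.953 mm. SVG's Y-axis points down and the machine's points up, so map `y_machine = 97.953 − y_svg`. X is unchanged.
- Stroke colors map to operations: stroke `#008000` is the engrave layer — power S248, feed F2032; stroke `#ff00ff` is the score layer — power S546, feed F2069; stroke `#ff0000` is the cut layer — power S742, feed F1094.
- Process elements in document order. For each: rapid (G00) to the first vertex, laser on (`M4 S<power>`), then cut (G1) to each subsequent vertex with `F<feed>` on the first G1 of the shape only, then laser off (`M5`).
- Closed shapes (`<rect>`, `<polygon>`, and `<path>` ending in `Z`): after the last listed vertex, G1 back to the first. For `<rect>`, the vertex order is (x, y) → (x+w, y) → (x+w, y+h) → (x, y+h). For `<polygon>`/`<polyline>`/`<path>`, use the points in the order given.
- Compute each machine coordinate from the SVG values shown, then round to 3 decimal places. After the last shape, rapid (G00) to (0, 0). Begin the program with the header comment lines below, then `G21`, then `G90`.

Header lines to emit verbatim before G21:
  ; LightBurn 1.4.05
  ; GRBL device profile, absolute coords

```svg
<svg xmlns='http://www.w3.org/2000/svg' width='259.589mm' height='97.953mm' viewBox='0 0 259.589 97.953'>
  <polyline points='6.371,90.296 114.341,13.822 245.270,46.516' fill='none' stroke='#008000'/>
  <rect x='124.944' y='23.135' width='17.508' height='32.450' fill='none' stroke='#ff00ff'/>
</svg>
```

; LightBurn 1.4.05
; GRBL device profile, absolute coords
G21
G90
G00 X6.371 Y7.657
M4 S248
G1 X114.341 Y84.131 F2032
G1 X245.270 Y51.437
M5
G00 X124.944 Y74.818
M4 S546
G1 X142.452 Y74.818 F2069
G1 X142.452 Y42.368
G1 X124.944 Y42.368
G1 X124.944 Y74.818
M5
G00 X0.000 Y0.000

Since the viewBox matches the mm dimensions, user units are millimetres directly. The only transform is the Y-flip y_m = 97.953 − y_svg.

Shape 1 is a open polyline drawn with `<polyline>`. Its stroke #008000 means engrave at S248, F2032. After flipping Y the toolpath is (6.371,7.657) → (114.341,84.131) → (245.270,51.437).

Shape 2 is a rectangle drawn with `<rect>`. Its stroke #ff00ff means score at S546, F2069. After flipping Y the toolpath is (124.944,74.818) → (142.452,74.818) → (142.452,42.368) → (124.944,42.368) → (124.944,74.818), returning to the start.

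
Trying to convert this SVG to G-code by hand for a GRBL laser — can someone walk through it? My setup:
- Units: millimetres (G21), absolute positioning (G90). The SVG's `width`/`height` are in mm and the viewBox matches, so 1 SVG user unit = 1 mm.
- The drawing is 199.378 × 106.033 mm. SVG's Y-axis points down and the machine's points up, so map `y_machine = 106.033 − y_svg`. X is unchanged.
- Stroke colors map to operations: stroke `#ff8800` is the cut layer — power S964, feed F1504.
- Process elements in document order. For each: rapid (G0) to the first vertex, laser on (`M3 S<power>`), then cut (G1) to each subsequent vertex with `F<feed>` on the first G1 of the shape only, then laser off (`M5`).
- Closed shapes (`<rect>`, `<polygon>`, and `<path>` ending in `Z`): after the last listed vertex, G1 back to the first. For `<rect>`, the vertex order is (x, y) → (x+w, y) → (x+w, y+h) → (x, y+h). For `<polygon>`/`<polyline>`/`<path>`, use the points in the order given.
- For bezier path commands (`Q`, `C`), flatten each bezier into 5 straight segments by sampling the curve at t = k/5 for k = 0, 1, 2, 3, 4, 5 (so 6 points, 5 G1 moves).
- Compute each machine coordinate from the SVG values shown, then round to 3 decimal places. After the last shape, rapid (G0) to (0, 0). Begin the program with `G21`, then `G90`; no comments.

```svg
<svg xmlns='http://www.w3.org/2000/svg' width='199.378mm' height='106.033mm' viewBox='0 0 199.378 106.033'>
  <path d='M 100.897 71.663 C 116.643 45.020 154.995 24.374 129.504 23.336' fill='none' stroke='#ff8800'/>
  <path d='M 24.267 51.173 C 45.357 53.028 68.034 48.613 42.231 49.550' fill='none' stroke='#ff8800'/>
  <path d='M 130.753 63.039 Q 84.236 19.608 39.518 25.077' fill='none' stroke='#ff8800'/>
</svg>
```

G21
G90
G0 X100.897 Y34.370
M3 S964
G1 X112.366 Y49.527 F1504
G1 X125.110 Y62.592
G1 X134.981 Y72.911
G1 X137.829 Y79.830
G1 X129.504 Y82.697
M5
G0 X24.267 Y54.860
M3 S964
G1 X36.711 Y54.406 F1504
G1 X47.132 Y54.900
G1 X53.128 Y55.782
G1 X52.296 Y56.496
G1 X42.231 Y56.483
M5
G0 X130.753 Y42.994
M3 S964
G1 X112.218 Y58.410 F1504
G1 X93.827 Y69.915
G1 X75.580 Y77.507
G1 X57.477 Y81.188
G1 X39.518 Y80.956
M5
G0 X0.000 Y0.000

1 u = 1 mm; y_m = 106.033 − y.

[1] `<path>` cubic bezier, #ff8800→cut S964 F1504: (100.897,34.370) → (112.366,49.527) → (125.110,62.592) → (134.981,72.911) → (137.829,79.830) → (129.504,82.697)

[2] `<path>` cubic bezier, #ff8800→cut S964 F1504: (24.267,54.860) → (36.711,54.406) → (47.132,54.900) → (53.128,55.782) → (52.296,56.496) → (42.231,56.483)

[3] `<path>` quadratic bezier, #ff8800→cut S964 F1504: (130.753,42.994) → (112.218,58.410) → (93.827,69.915) → (75.580,77.507) → (57.477,81.188) → (39.518,80.956)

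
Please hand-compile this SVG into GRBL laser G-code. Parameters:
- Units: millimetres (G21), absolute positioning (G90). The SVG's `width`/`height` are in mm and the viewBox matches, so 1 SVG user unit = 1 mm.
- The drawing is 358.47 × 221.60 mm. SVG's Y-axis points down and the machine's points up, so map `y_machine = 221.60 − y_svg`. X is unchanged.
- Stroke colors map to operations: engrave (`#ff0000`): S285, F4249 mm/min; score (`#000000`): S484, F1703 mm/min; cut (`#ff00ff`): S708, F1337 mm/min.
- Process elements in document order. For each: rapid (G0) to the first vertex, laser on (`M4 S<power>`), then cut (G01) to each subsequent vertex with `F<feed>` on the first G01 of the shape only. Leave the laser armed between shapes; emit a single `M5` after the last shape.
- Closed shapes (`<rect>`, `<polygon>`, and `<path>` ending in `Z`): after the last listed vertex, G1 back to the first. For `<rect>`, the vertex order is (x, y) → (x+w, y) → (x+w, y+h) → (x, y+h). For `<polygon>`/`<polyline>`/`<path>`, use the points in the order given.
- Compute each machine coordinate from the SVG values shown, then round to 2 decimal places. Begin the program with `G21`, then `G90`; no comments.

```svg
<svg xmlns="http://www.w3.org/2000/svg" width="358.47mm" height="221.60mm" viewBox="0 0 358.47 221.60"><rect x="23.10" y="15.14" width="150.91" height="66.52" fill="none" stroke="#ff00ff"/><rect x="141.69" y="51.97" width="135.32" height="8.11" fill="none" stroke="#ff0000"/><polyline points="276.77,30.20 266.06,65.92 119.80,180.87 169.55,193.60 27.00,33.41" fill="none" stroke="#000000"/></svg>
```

1 u = 1 mm; y_m = 221.60 − y.

[1] `<rect>` rectangle, #ff00ff→cut S708 F1337: (23.10,206.46) → (174.01,206.46) → (174.01,139.94) → (23.10,139.94) → (23.10,206.46) (closed)

[2] `<rect>` rectangle, #ff0000→engrave S285 F4249: (141.69,169.63) → (277.01,169.63) → (277.01,161.52) → (141.69,161.52) → (141.69,169.63) (closed)

[3] `<polyline>` open polyline, #000000→score S484 F1703: (276.77,191.40) → (266.06,155.68) → (119.80,40.73) → (169.55,28.00) → (27.00,188.19)

G21
G90
G0 X23.10 Y206.46
M4 S708
G01 X174.01 Y206.46 F1337
G01 X174.01 Y139.94
G01 X23.10 Y139.94
G01 X23.10 Y206.46
G0 X141.69 Y169.63
M4 S285
G01 X277.01 Y169.63 F4249
G01 X277.01 Y161.52
G01 X141.69 Y161.52
G01 X141.69 Y169.63
G0 X276.77 Y191.40
M4 S484
G01 X266.06 Y155.68 F1703
G01 X119.80 Y40.73
G01 X169.55 Y28.00
G01 X27.00 Y188.19
M5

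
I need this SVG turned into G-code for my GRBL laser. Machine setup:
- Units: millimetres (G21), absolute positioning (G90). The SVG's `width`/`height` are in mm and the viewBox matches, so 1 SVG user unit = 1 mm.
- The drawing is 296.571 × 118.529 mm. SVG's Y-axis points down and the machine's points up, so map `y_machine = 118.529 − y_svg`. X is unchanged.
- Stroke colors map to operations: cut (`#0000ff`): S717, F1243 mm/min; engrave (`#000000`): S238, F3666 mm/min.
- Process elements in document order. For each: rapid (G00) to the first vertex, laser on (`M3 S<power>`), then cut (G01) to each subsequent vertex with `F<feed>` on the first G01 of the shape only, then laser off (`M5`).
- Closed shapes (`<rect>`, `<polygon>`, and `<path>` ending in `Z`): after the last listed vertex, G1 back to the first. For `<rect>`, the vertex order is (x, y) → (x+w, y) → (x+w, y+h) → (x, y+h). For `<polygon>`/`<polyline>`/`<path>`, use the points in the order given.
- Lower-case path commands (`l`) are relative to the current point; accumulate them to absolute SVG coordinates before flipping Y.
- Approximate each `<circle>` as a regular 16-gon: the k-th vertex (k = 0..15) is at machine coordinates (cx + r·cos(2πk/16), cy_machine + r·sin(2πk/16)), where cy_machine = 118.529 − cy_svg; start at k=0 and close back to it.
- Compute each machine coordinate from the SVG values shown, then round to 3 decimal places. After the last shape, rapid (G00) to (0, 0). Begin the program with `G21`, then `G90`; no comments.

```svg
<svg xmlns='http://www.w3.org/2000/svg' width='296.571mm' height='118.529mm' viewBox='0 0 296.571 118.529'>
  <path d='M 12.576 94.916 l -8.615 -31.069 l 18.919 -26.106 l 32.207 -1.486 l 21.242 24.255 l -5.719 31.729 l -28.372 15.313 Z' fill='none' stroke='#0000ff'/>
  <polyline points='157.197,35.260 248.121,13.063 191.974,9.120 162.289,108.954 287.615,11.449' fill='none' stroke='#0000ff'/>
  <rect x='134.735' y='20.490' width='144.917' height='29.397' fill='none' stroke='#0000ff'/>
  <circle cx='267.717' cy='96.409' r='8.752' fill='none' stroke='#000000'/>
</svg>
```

1 u = 1 mm; y_m = 118.529 − y.

[1] `<path>` regular polygon, #0000ff→cut S717 F1243: (12.576,23.613) → (3.961,54.682) → (22.880,80.788) → (55.087,82.274) → (76.329,58.019) → (70.610,26.290) → (42.238,10.977) → (12.576,23.613) (closed)

[2] `<polyline>` open polyline, #0000ff→cut S717 F1243: (157.197,83.269) → (248.121,105.466) → (191.974,109.409) → (162.289,9.575) → (287.615,107.080)

[3] `<rect>` rectangle, #0000ff→cut S717 F1243: (134.735,98.039) → (279.652,98.039) → (279.652,68.642) → (134.735,68.642) → (134.735,98.039) (closed)

[4] `<circle>` circle, #000000→engrave S238 F3666: (276.469,22.120) → (275.803,25.469) → (273.906,28.309) → (271.066,30.206) → (267.717,30.872) → (264.368,30.206) → (261.528,28.309) → (259.631,25.469) → (258.965,22.120) → (259.631,18.771) → (261.528,15.931) → (264.368,14.034) → (267.717,13.368) → (271.066,14.034) → (273.906,15.931) → (275.803,18.771) → (276.469,22.120) (closed)

G21
G90
G00 X12.576 Y23.613
M3 S717
G01 X3.961 Y54.682 F1243
G01 X22.880 Y80.788
G01 X55.087 Y82.274
G01 X76.329 Y58.019
G01 X70.610 Y26.290
G01 X42.238 Y10.977
G01 X12.576 Y23.613
M5
G00 X157.197 Y83.269
M3 S717
G01 X248.121 Y105.466 F1243
G01 X191.974 Y109.409
G01 X162.289 Y9.575
G01 X287.615 Y107.080
M5
G00 X134.735 Y98.039
M3 S717
G01 X279.652 Y98.039 F1243
G01 X279.652 Y68.642
G01 X134.735 Y68.642
G01 X134.735 Y98.039
M5
G00 X276.469 Y22.120
M3 S238
G01 X275.803 Y25.469 F3666
G01 X273.906 Y28.309
G01 X271.066 Y30.206
G01 X267.717 Y30.872
G01 X264.368 Y30.206
G01 X261.528 Y28.309
G01 X259.631 Y25.469
G01 X258.965 Y22.120
G01 X259.631 Y18.771
G01 X261.528 Y15.931
G01 X264.368 Y14.034
G01 X267.717 Y13.368
G01 X271.066 Y14.034
G01 X273.906 Y15.931
G01 X275.803 Y18.771
G01 X276.469 Y22.120
M5
G00 X0.000 Y0.000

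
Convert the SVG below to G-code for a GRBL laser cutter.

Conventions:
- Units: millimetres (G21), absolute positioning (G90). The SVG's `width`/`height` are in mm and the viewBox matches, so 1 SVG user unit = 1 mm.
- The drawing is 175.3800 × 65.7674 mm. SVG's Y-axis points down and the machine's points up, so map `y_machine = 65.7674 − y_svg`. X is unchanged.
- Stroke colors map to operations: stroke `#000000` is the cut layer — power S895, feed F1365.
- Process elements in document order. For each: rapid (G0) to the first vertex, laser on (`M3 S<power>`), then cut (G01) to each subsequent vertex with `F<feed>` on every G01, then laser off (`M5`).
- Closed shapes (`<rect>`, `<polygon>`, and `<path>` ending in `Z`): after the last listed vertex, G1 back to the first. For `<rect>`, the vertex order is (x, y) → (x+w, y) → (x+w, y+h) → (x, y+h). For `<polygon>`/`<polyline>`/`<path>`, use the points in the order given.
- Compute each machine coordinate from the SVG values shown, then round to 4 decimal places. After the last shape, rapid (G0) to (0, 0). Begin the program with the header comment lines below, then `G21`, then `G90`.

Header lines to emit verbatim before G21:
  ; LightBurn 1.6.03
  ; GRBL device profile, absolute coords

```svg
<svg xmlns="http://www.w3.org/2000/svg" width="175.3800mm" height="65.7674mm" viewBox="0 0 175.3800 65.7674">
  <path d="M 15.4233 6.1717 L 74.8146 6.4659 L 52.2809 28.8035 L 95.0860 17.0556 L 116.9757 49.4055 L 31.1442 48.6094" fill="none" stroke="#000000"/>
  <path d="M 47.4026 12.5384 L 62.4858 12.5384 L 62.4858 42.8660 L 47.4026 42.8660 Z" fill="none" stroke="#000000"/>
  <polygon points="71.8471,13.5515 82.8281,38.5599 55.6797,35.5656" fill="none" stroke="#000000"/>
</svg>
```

; LightBurn 1.6.03
; GRBL device profile, absolute coords
G21
G90
G0 X15.4233 Y59.5957
M3 S895
G01 X74.8146 Y59.3015 F1365
G01 X52.2809 Y36.9639 F1365
G01 X95.0860 Y48.7118 F1365
G01 X116.9757 Y16.3619 F1365
G01 X31.1442 Y17.1580 F1365
M5
G0 X47.4026 Y53.2290
M3 S895
G01 X62.4858 Y53.2290 F1365
G01 X62.4858 Y22.9014 F1365
G01 X47.4026 Y22.9014 F1365
G01 X47.4026 Y53.2290 F1365
M5
G0 X71.8471 Y52.2159
M3 S895
G01 X82.8281 Y27.2075 F1365
G01 X55.6797 Y30.2018 F1365
G01 X71.8471 Y52.2159 F1365
M5
G0 X0.0000 Y0.0000

1 u = 1 mm; y_m = 65.7674 − y.

[1] `<path>` open polyline, #000000→cut S895 F1365: (15.4233,59.5957) → (74.8146,59.3015) → (52.2809,36.9639) → (95.0860,48.7118) → (116.9757,16.3619) → (31.1442,17.1580)

[2] `<path>` rectangle, #000000→cut S895 F1365: (47.4026,53.2290) → (62.4858,53.2290) → (62.4858,22.9014) → (47.4026,22.9014) → (47.4026,53.2290) (closed)

[3] `<polygon>` regular polygon, #000000→cut S895 F1365: (71.8471,52.2159) → (82.8281,27.2075) → (55.6797,30.2018) → (71.8471,52.2159) (closed)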